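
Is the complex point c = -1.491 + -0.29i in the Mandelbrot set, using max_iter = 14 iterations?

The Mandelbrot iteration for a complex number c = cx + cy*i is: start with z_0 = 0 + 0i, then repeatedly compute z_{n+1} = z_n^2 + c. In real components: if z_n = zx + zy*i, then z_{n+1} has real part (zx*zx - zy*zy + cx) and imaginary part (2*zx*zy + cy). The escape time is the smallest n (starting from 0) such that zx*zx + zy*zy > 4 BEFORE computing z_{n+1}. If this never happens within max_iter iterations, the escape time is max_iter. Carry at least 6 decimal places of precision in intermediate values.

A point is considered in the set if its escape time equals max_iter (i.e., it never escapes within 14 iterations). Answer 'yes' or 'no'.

Answer: no

Derivation:
z_0 = 0 + 0i, c = -1.4910 + -0.2900i
Iter 1: z = -1.4910 + -0.2900i, |z|^2 = 2.3072
Iter 2: z = 0.6480 + 0.5748i, |z|^2 = 0.7503
Iter 3: z = -1.4015 + 0.4549i, |z|^2 = 2.1711
Iter 4: z = 0.2663 + -1.5651i, |z|^2 = 2.5203
Iter 5: z = -3.8695 + -1.1234i, |z|^2 = 16.2352
Escaped at iteration 5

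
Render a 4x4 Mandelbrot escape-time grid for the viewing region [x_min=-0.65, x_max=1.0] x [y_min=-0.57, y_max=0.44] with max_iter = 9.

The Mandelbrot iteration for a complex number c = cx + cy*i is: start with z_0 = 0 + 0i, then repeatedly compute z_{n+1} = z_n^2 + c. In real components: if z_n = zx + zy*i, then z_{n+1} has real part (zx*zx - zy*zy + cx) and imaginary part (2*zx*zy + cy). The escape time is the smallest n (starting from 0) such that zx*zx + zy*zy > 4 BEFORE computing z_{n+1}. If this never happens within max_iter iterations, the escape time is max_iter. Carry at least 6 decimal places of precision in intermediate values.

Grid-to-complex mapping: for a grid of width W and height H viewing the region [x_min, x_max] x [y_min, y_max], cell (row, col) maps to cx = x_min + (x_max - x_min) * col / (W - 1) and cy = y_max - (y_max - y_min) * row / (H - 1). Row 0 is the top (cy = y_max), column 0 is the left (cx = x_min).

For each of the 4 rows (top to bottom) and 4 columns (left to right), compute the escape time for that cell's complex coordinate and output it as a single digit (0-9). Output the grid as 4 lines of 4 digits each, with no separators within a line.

Answer: 9962
9962
9992
8952

Derivation:
(row=0, col=0): c = -0.6500 + 0.4400i → escape time 9
(row=0, col=1): c = -0.1000 + 0.4400i → escape time 9
(row=0, col=2): c = 0.4500 + 0.4400i → escape time 6
(row=0, col=3): c = 1.0000 + 0.4400i → escape time 2
(row=1, col=0): c = -0.6500 + 0.1033i → escape time 9
(row=1, col=1): c = -0.1000 + 0.1033i → escape time 9
(row=1, col=2): c = 0.4500 + 0.1033i → escape time 6
(row=1, col=3): c = 1.0000 + 0.1033i → escape time 2
(row=2, col=0): c = -0.6500 + -0.2333i → escape time 9
(row=2, col=1): c = -0.1000 + -0.2333i → escape time 9
(row=2, col=2): c = 0.4500 + -0.2333i → escape time 9
(row=2, col=3): c = 1.0000 + -0.2333i → escape time 2
(row=3, col=0): c = -0.6500 + -0.5700i → escape time 8
(row=3, col=1): c = -0.1000 + -0.5700i → escape time 9
(row=3, col=2): c = 0.4500 + -0.5700i → escape time 5
(row=3, col=3): c = 1.0000 + -0.5700i → escape time 2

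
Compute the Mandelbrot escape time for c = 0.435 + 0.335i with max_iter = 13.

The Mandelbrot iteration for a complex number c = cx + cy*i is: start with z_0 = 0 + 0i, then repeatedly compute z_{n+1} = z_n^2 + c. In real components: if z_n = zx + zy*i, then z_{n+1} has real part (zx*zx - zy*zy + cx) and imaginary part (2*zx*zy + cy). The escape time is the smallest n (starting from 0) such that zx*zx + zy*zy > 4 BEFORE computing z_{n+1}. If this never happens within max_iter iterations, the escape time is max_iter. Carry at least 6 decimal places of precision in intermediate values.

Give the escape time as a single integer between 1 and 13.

Answer: 13

Derivation:
z_0 = 0 + 0i, c = 0.4350 + 0.3350i
Iter 1: z = 0.4350 + 0.3350i, |z|^2 = 0.3014
Iter 2: z = 0.5120 + 0.6265i, |z|^2 = 0.6546
Iter 3: z = 0.3047 + 0.9765i, |z|^2 = 1.0464
Iter 4: z = -0.4257 + 0.9301i, |z|^2 = 1.0462
Iter 5: z = -0.2488 + -0.4568i, |z|^2 = 0.2706
Iter 6: z = 0.2882 + 0.5624i, |z|^2 = 0.3993
Iter 7: z = 0.2018 + 0.6592i, |z|^2 = 0.4753
Iter 8: z = 0.0412 + 0.6011i, |z|^2 = 0.3630
Iter 9: z = 0.0754 + 0.3846i, |z|^2 = 0.1536
Iter 10: z = 0.2928 + 0.3930i, |z|^2 = 0.2402
Iter 11: z = 0.3663 + 0.5651i, |z|^2 = 0.4536
Iter 12: z = 0.2498 + 0.7490i, |z|^2 = 0.6234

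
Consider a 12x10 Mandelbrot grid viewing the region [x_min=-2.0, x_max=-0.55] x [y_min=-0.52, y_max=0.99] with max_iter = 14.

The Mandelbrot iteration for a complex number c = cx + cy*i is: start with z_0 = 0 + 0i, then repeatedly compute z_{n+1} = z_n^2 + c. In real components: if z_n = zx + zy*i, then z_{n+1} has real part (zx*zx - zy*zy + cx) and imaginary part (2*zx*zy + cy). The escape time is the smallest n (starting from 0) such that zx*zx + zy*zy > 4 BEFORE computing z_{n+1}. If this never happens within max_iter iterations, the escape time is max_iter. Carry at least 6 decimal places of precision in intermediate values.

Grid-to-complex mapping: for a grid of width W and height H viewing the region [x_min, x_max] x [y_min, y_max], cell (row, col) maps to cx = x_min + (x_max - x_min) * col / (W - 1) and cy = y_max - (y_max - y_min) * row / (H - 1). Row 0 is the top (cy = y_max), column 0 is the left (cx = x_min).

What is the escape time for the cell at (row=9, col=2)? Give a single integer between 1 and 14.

z_0 = 0 + 0i, c = -1.7364 + -0.5200i
Iter 1: z = -1.7364 + -0.5200i, |z|^2 = 3.2854
Iter 2: z = 1.0082 + 1.2858i, |z|^2 = 2.6698
Iter 3: z = -2.3732 + 2.0727i, |z|^2 = 9.9284
Escaped at iteration 3

Answer: 3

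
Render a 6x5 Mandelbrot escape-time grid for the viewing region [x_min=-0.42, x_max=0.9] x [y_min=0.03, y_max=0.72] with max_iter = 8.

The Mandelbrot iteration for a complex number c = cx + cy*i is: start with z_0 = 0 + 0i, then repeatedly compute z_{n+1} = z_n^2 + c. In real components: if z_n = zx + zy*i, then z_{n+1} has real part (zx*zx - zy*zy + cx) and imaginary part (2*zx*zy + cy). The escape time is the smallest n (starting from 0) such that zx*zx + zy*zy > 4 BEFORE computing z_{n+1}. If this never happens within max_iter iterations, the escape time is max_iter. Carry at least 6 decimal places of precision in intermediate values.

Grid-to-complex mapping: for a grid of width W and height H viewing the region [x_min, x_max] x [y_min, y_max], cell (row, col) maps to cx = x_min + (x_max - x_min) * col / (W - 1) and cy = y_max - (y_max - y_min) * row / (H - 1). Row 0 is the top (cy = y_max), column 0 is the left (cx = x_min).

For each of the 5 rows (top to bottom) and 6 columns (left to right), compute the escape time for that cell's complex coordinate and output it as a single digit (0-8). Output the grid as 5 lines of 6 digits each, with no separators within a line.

Answer: 788532
888832
888833
888843
888843

Derivation:
(row=0, col=0): c = -0.4200 + 0.7200i → escape time 7
(row=0, col=1): c = -0.1560 + 0.7200i → escape time 8
(row=0, col=2): c = 0.1080 + 0.7200i → escape time 8
(row=0, col=3): c = 0.3720 + 0.7200i → escape time 5
(row=0, col=4): c = 0.6360 + 0.7200i → escape time 3
(row=0, col=5): c = 0.9000 + 0.7200i → escape time 2
(row=1, col=0): c = -0.4200 + 0.5475i → escape time 8
(row=1, col=1): c = -0.1560 + 0.5475i → escape time 8
(row=1, col=2): c = 0.1080 + 0.5475i → escape time 8
(row=1, col=3): c = 0.3720 + 0.5475i → escape time 8
(row=1, col=4): c = 0.6360 + 0.5475i → escape time 3
(row=1, col=5): c = 0.9000 + 0.5475i → escape time 2
(row=2, col=0): c = -0.4200 + 0.3750i → escape time 8
(row=2, col=1): c = -0.1560 + 0.3750i → escape time 8
(row=2, col=2): c = 0.1080 + 0.3750i → escape time 8
(row=2, col=3): c = 0.3720 + 0.3750i → escape time 8
(row=2, col=4): c = 0.6360 + 0.3750i → escape time 3
(row=2, col=5): c = 0.9000 + 0.3750i → escape time 3
(row=3, col=0): c = -0.4200 + 0.2025i → escape time 8
(row=3, col=1): c = -0.1560 + 0.2025i → escape time 8
(row=3, col=2): c = 0.1080 + 0.2025i → escape time 8
(row=3, col=3): c = 0.3720 + 0.2025i → escape time 8
(row=3, col=4): c = 0.6360 + 0.2025i → escape time 4
(row=3, col=5): c = 0.9000 + 0.2025i → escape time 3
(row=4, col=0): c = -0.4200 + 0.0300i → escape time 8
(row=4, col=1): c = -0.1560 + 0.0300i → escape time 8
(row=4, col=2): c = 0.1080 + 0.0300i → escape time 8
(row=4, col=3): c = 0.3720 + 0.0300i → escape time 8
(row=4, col=4): c = 0.6360 + 0.0300i → escape time 4
(row=4, col=5): c = 0.9000 + 0.0300i → escape time 3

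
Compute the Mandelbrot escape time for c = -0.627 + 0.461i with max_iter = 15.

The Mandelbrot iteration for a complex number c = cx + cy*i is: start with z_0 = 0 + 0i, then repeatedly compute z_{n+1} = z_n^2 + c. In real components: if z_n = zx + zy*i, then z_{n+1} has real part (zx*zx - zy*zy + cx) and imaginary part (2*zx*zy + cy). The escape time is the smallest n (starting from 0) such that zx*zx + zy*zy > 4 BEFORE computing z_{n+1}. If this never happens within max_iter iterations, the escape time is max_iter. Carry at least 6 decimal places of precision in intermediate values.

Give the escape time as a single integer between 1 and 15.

z_0 = 0 + 0i, c = -0.6270 + 0.4610i
Iter 1: z = -0.6270 + 0.4610i, |z|^2 = 0.6057
Iter 2: z = -0.4464 + -0.1171i, |z|^2 = 0.2130
Iter 3: z = -0.4414 + 0.5655i, |z|^2 = 0.5147
Iter 4: z = -0.7520 + -0.0383i, |z|^2 = 0.5669
Iter 5: z = -0.0630 + 0.5186i, |z|^2 = 0.2729
Iter 6: z = -0.8920 + 0.3956i, |z|^2 = 0.9522
Iter 7: z = 0.0121 + -0.2448i, |z|^2 = 0.0601
Iter 8: z = -0.6868 + 0.4551i, |z|^2 = 0.6788
Iter 9: z = -0.3624 + -0.1641i, |z|^2 = 0.1583
Iter 10: z = -0.5226 + 0.5799i, |z|^2 = 0.6094
Iter 11: z = -0.6902 + -0.1451i, |z|^2 = 0.4975
Iter 12: z = -0.1716 + 0.6613i, |z|^2 = 0.4668
Iter 13: z = -1.0348 + 0.2340i, |z|^2 = 1.1257
Iter 14: z = 0.3892 + -0.0233i, |z|^2 = 0.1520

Answer: 15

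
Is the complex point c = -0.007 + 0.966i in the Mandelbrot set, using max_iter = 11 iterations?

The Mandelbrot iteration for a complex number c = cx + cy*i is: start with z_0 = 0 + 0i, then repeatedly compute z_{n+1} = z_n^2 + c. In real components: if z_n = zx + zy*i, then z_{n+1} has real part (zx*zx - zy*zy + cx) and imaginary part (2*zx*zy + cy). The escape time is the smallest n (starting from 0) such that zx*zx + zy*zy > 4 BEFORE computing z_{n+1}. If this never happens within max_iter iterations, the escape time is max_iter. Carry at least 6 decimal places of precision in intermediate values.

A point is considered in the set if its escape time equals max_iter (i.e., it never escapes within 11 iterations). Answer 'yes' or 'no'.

z_0 = 0 + 0i, c = -0.0070 + 0.9660i
Iter 1: z = -0.0070 + 0.9660i, |z|^2 = 0.9332
Iter 2: z = -0.9401 + 0.9525i, |z|^2 = 1.7910
Iter 3: z = -0.0304 + -0.8249i, |z|^2 = 0.6813
Iter 4: z = -0.6865 + 1.0162i, |z|^2 = 1.5038
Iter 5: z = -0.5684 + -0.4291i, |z|^2 = 0.5072
Iter 6: z = 0.1319 + 1.4538i, |z|^2 = 2.1309
Iter 7: z = -2.1031 + 1.3494i, |z|^2 = 6.2442
Escaped at iteration 7

Answer: no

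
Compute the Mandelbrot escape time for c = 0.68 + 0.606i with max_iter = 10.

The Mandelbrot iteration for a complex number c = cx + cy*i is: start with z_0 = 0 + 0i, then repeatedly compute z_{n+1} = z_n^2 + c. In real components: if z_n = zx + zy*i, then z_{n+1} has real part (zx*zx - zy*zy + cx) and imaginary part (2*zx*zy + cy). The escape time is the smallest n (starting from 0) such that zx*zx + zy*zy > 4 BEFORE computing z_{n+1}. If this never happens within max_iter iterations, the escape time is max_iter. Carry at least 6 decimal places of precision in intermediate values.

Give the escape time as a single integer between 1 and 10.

Answer: 3

Derivation:
z_0 = 0 + 0i, c = 0.6800 + 0.6060i
Iter 1: z = 0.6800 + 0.6060i, |z|^2 = 0.8296
Iter 2: z = 0.7752 + 1.4302i, |z|^2 = 2.6462
Iter 3: z = -0.7645 + 2.8232i, |z|^2 = 8.5550
Escaped at iteration 3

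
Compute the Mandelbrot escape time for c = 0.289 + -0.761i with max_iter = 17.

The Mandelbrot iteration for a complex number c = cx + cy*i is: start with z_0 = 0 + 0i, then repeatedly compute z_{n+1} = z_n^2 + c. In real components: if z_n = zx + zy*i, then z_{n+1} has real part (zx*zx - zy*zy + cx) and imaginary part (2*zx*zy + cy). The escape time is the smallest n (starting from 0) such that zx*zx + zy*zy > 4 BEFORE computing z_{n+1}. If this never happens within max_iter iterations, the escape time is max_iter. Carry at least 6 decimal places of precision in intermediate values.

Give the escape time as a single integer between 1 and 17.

z_0 = 0 + 0i, c = 0.2890 + -0.7610i
Iter 1: z = 0.2890 + -0.7610i, |z|^2 = 0.6626
Iter 2: z = -0.2066 + -1.2009i, |z|^2 = 1.4847
Iter 3: z = -1.1104 + -0.2648i, |z|^2 = 1.3031
Iter 4: z = 1.4518 + -0.1729i, |z|^2 = 2.1377
Iter 5: z = 2.3669 + -1.2631i, |z|^2 = 7.1975
Escaped at iteration 5

Answer: 5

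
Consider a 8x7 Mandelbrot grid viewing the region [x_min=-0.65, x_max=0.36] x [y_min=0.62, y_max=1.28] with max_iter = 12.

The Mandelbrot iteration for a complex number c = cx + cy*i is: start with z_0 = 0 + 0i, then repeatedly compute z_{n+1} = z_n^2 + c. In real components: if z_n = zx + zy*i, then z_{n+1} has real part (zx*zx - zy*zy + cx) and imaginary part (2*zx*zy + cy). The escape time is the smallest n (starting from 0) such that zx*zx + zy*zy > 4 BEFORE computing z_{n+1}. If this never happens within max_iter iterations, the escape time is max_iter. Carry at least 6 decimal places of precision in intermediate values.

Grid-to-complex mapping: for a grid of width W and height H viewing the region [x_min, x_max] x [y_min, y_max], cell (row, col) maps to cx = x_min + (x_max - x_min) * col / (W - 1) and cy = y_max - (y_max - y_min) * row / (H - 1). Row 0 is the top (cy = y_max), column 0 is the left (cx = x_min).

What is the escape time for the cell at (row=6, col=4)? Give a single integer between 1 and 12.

Answer: 12

Derivation:
z_0 = 0 + 0i, c = -0.0729 + 0.6200i
Iter 1: z = -0.0729 + 0.6200i, |z|^2 = 0.3897
Iter 2: z = -0.4519 + 0.5297i, |z|^2 = 0.4848
Iter 3: z = -0.1491 + 0.1412i, |z|^2 = 0.0422
Iter 4: z = -0.0706 + 0.5779i, |z|^2 = 0.3389
Iter 5: z = -0.4018 + 0.5384i, |z|^2 = 0.4514
Iter 6: z = -0.2013 + 0.1873i, |z|^2 = 0.0756
Iter 7: z = -0.0674 + 0.5446i, |z|^2 = 0.3011
Iter 8: z = -0.3649 + 0.5466i, |z|^2 = 0.4319
Iter 9: z = -0.2385 + 0.2211i, |z|^2 = 0.1058
Iter 10: z = -0.0649 + 0.5145i, |z|^2 = 0.2690
Iter 11: z = -0.3334 + 0.5532i, |z|^2 = 0.4172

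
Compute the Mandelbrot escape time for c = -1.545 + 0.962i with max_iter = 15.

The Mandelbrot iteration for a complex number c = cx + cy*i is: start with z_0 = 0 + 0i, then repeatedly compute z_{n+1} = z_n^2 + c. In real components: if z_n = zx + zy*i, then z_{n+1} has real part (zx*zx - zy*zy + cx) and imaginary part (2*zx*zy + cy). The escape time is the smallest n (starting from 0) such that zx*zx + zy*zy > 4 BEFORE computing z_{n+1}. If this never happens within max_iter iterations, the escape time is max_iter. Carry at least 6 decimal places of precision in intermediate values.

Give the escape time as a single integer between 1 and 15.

z_0 = 0 + 0i, c = -1.5450 + 0.9620i
Iter 1: z = -1.5450 + 0.9620i, |z|^2 = 3.3125
Iter 2: z = -0.0834 + -2.0106i, |z|^2 = 4.0494
Escaped at iteration 2

Answer: 2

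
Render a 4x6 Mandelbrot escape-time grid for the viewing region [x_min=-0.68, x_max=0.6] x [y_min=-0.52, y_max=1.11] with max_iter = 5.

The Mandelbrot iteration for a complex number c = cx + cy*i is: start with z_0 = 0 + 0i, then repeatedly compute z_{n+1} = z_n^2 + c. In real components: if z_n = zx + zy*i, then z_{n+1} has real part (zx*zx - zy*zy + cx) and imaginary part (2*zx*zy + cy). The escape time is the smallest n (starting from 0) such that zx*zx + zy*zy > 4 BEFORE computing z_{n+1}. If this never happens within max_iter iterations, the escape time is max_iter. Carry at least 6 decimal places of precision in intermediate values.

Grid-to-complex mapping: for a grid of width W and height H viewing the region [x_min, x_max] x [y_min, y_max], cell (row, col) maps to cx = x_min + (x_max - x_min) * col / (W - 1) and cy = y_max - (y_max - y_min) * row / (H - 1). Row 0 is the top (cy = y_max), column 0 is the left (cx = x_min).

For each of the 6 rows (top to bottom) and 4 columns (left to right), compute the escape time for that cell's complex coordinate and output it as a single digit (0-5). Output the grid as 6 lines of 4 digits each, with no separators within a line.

Answer: 3532
4553
5554
5554
5554
5553

Derivation:
(row=0, col=0): c = -0.6800 + 1.1100i → escape time 3
(row=0, col=1): c = -0.2533 + 1.1100i → escape time 5
(row=0, col=2): c = 0.1733 + 1.1100i → escape time 3
(row=0, col=3): c = 0.6000 + 1.1100i → escape time 2
(row=1, col=0): c = -0.6800 + 0.7840i → escape time 4
(row=1, col=1): c = -0.2533 + 0.7840i → escape time 5
(row=1, col=2): c = 0.1733 + 0.7840i → escape time 5
(row=1, col=3): c = 0.6000 + 0.7840i → escape time 3
(row=2, col=0): c = -0.6800 + 0.4580i → escape time 5
(row=2, col=1): c = -0.2533 + 0.4580i → escape time 5
(row=2, col=2): c = 0.1733 + 0.4580i → escape time 5
(row=2, col=3): c = 0.6000 + 0.4580i → escape time 4
(row=3, col=0): c = -0.6800 + 0.1320i → escape time 5
(row=3, col=1): c = -0.2533 + 0.1320i → escape time 5
(row=3, col=2): c = 0.1733 + 0.1320i → escape time 5
(row=3, col=3): c = 0.6000 + 0.1320i → escape time 4
(row=4, col=0): c = -0.6800 + -0.1940i → escape time 5
(row=4, col=1): c = -0.2533 + -0.1940i → escape time 5
(row=4, col=2): c = 0.1733 + -0.1940i → escape time 5
(row=4, col=3): c = 0.6000 + -0.1940i → escape time 4
(row=5, col=0): c = -0.6800 + -0.5200i → escape time 5
(row=5, col=1): c = -0.2533 + -0.5200i → escape time 5
(row=5, col=2): c = 0.1733 + -0.5200i → escape time 5
(row=5, col=3): c = 0.6000 + -0.5200i → escape time 3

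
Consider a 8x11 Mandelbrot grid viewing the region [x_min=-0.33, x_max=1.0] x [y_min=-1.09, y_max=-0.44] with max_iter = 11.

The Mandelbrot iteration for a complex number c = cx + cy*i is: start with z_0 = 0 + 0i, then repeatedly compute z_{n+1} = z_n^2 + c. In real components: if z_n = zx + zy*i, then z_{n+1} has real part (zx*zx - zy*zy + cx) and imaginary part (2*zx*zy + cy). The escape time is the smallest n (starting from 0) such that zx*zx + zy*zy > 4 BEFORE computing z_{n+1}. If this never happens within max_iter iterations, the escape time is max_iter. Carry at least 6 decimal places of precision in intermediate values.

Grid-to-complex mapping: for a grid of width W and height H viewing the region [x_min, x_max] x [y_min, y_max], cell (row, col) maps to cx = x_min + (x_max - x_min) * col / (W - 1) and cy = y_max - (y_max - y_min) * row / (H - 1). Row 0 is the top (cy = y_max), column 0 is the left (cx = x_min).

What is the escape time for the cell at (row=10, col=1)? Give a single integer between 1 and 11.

z_0 = 0 + 0i, c = -0.1400 + -1.0900i
Iter 1: z = -0.1400 + -1.0900i, |z|^2 = 1.2077
Iter 2: z = -1.3085 + -0.7848i, |z|^2 = 2.3281
Iter 3: z = 0.9563 + 0.9638i, |z|^2 = 1.8434
Iter 4: z = -0.1545 + 0.7533i, |z|^2 = 0.5914
Iter 5: z = -0.6836 + -1.3228i, |z|^2 = 2.2172
Iter 6: z = -1.4225 + 0.7186i, |z|^2 = 2.5398
Iter 7: z = 1.3670 + -3.1344i, |z|^2 = 11.6932
Escaped at iteration 7

Answer: 7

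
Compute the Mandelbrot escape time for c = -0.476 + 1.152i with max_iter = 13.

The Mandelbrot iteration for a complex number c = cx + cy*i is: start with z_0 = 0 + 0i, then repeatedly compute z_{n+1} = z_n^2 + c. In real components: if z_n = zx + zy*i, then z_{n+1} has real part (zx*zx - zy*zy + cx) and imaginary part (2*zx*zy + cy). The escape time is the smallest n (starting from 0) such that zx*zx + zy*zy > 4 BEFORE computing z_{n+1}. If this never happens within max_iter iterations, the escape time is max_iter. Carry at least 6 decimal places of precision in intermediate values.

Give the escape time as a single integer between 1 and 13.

z_0 = 0 + 0i, c = -0.4760 + 1.1520i
Iter 1: z = -0.4760 + 1.1520i, |z|^2 = 1.5537
Iter 2: z = -1.5765 + 0.0553i, |z|^2 = 2.4885
Iter 3: z = 2.0064 + 0.9776i, |z|^2 = 4.9814
Escaped at iteration 3

Answer: 3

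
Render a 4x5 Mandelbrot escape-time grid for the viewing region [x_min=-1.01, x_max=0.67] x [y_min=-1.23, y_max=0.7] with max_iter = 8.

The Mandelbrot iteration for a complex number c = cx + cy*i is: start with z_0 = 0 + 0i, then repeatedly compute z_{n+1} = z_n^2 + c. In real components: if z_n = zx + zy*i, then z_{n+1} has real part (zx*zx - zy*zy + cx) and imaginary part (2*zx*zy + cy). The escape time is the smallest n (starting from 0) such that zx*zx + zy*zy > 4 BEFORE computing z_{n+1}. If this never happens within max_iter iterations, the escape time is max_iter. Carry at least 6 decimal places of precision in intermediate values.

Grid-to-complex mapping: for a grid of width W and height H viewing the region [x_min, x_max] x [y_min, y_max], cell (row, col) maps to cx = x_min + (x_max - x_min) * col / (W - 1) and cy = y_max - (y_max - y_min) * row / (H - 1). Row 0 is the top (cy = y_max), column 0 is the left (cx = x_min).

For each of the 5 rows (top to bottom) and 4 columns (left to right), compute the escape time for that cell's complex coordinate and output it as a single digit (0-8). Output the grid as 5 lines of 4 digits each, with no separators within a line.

(row=0, col=0): c = -1.0100 + 0.7000i → escape time 4
(row=0, col=1): c = -0.4500 + 0.7000i → escape time 8
(row=0, col=2): c = 0.1100 + 0.7000i → escape time 8
(row=0, col=3): c = 0.6700 + 0.7000i → escape time 3
(row=1, col=0): c = -1.0100 + 0.2175i → escape time 8
(row=1, col=1): c = -0.4500 + 0.2175i → escape time 8
(row=1, col=2): c = 0.1100 + 0.2175i → escape time 8
(row=1, col=3): c = 0.6700 + 0.2175i → escape time 3
(row=2, col=0): c = -1.0100 + -0.2650i → escape time 8
(row=2, col=1): c = -0.4500 + -0.2650i → escape time 8
(row=2, col=2): c = 0.1100 + -0.2650i → escape time 8
(row=2, col=3): c = 0.6700 + -0.2650i → escape time 3
(row=3, col=0): c = -1.0100 + -0.7475i → escape time 3
(row=3, col=1): c = -0.4500 + -0.7475i → escape time 6
(row=3, col=2): c = 0.1100 + -0.7475i → escape time 7
(row=3, col=3): c = 0.6700 + -0.7475i → escape time 3
(row=4, col=0): c = -1.0100 + -1.2300i → escape time 3
(row=4, col=1): c = -0.4500 + -1.2300i → escape time 3
(row=4, col=2): c = 0.1100 + -1.2300i → escape time 2
(row=4, col=3): c = 0.6700 + -1.2300i → escape time 2

Answer: 4883
8883
8883
3673
3322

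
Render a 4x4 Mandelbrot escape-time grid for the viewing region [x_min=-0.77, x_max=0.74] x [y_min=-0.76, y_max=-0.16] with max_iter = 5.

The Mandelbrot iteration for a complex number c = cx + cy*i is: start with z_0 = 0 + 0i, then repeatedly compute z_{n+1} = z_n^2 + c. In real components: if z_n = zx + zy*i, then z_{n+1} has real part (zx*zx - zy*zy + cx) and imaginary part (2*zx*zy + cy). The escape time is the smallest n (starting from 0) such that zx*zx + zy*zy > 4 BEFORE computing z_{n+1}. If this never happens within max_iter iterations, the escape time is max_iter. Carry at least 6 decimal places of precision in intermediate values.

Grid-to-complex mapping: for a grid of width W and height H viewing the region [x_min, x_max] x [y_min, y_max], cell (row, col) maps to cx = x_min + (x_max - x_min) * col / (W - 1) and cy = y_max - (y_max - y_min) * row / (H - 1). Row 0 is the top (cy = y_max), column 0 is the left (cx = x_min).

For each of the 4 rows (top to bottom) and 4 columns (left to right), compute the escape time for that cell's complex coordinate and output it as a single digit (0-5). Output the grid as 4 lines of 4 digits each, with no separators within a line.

(row=0, col=0): c = -0.7700 + -0.1600i → escape time 5
(row=0, col=1): c = -0.2667 + -0.1600i → escape time 5
(row=0, col=2): c = 0.2367 + -0.1600i → escape time 5
(row=0, col=3): c = 0.7400 + -0.1600i → escape time 3
(row=1, col=0): c = -0.7700 + -0.3600i → escape time 5
(row=1, col=1): c = -0.2667 + -0.3600i → escape time 5
(row=1, col=2): c = 0.2367 + -0.3600i → escape time 5
(row=1, col=3): c = 0.7400 + -0.3600i → escape time 3
(row=2, col=0): c = -0.7700 + -0.5600i → escape time 5
(row=2, col=1): c = -0.2667 + -0.5600i → escape time 5
(row=2, col=2): c = 0.2367 + -0.5600i → escape time 5
(row=2, col=3): c = 0.7400 + -0.5600i → escape time 3
(row=3, col=0): c = -0.7700 + -0.7600i → escape time 4
(row=3, col=1): c = -0.2667 + -0.7600i → escape time 5
(row=3, col=2): c = 0.2367 + -0.7600i → escape time 5
(row=3, col=3): c = 0.7400 + -0.7600i → escape time 2

Answer: 5553
5553
5553
4552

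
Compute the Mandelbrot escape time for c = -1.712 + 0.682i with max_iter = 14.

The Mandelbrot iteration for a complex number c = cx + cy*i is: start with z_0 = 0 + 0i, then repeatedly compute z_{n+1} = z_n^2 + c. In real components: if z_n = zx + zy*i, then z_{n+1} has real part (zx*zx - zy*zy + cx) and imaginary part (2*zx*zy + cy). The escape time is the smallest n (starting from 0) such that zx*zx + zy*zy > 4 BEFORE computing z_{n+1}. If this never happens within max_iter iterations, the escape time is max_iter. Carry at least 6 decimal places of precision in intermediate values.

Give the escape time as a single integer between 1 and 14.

Answer: 3

Derivation:
z_0 = 0 + 0i, c = -1.7120 + 0.6820i
Iter 1: z = -1.7120 + 0.6820i, |z|^2 = 3.3961
Iter 2: z = 0.7538 + -1.6532i, |z|^2 = 3.3012
Iter 3: z = -3.8767 + -1.8104i, |z|^2 = 18.3064
Escaped at iteration 3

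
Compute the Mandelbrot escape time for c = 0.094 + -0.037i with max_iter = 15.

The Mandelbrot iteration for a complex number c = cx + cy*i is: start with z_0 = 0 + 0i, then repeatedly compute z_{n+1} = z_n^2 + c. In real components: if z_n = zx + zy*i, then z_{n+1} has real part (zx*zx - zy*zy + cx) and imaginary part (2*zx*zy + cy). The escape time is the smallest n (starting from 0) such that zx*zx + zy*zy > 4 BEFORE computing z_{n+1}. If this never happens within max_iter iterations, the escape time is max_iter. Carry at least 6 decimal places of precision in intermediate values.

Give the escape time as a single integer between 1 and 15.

Answer: 15

Derivation:
z_0 = 0 + 0i, c = 0.0940 + -0.0370i
Iter 1: z = 0.0940 + -0.0370i, |z|^2 = 0.0102
Iter 2: z = 0.1015 + -0.0440i, |z|^2 = 0.0122
Iter 3: z = 0.1024 + -0.0459i, |z|^2 = 0.0126
Iter 4: z = 0.1024 + -0.0464i, |z|^2 = 0.0126
Iter 5: z = 0.1023 + -0.0465i, |z|^2 = 0.0126
Iter 6: z = 0.1023 + -0.0465i, |z|^2 = 0.0126
Iter 7: z = 0.1023 + -0.0465i, |z|^2 = 0.0126
Iter 8: z = 0.1023 + -0.0465i, |z|^2 = 0.0126
Iter 9: z = 0.1023 + -0.0465i, |z|^2 = 0.0126
Iter 10: z = 0.1023 + -0.0465i, |z|^2 = 0.0126
Iter 11: z = 0.1023 + -0.0465i, |z|^2 = 0.0126
Iter 12: z = 0.1023 + -0.0465i, |z|^2 = 0.0126
Iter 13: z = 0.1023 + -0.0465i, |z|^2 = 0.0126
Iter 14: z = 0.1023 + -0.0465i, |z|^2 = 0.0126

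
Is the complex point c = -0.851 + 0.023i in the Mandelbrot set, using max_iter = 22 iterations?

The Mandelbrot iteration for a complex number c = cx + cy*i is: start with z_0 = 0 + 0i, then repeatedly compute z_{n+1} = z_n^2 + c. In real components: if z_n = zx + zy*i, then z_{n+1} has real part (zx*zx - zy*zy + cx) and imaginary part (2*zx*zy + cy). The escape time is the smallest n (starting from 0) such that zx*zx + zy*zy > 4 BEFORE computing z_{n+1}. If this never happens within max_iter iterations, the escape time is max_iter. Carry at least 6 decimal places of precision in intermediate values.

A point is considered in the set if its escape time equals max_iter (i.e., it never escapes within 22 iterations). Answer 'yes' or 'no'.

z_0 = 0 + 0i, c = -0.8510 + 0.0230i
Iter 1: z = -0.8510 + 0.0230i, |z|^2 = 0.7247
Iter 2: z = -0.1273 + -0.0161i, |z|^2 = 0.0165
Iter 3: z = -0.8350 + 0.0271i, |z|^2 = 0.6980
Iter 4: z = -0.1544 + -0.0223i, |z|^2 = 0.0243
Iter 5: z = -0.8276 + 0.0299i, |z|^2 = 0.6859
Iter 6: z = -0.1669 + -0.0265i, |z|^2 = 0.0286
Iter 7: z = -0.8238 + 0.0318i, |z|^2 = 0.6797
Iter 8: z = -0.1733 + -0.0295i, |z|^2 = 0.0309
Iter 9: z = -0.8218 + 0.0332i, |z|^2 = 0.6765
Iter 10: z = -0.1767 + -0.0316i, |z|^2 = 0.0322
Iter 11: z = -0.8208 + 0.0342i, |z|^2 = 0.6748
Iter 12: z = -0.1785 + -0.0331i, |z|^2 = 0.0330
Iter 13: z = -0.8202 + 0.0348i, |z|^2 = 0.6740
Iter 14: z = -0.1794 + -0.0341i, |z|^2 = 0.0334
Iter 15: z = -0.8200 + 0.0352i, |z|^2 = 0.6736
Iter 16: z = -0.1799 + -0.0348i, |z|^2 = 0.0336
Iter 17: z = -0.8198 + 0.0355i, |z|^2 = 0.6734
Iter 18: z = -0.1801 + -0.0352i, |z|^2 = 0.0337
Iter 19: z = -0.8198 + 0.0357i, |z|^2 = 0.6733
Iter 20: z = -0.1802 + -0.0355i, |z|^2 = 0.0337
Iter 21: z = -0.8198 + 0.0358i, |z|^2 = 0.6733
Did not escape in 22 iterations → in set

Answer: yes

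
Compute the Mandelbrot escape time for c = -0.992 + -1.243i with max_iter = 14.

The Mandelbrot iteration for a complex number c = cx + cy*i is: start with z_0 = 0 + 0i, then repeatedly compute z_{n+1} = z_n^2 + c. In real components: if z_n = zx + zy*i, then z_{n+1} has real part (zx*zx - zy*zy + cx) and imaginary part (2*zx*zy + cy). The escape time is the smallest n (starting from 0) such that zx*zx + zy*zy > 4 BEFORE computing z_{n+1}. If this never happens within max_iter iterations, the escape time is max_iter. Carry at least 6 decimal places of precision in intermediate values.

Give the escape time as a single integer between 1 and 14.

z_0 = 0 + 0i, c = -0.9920 + -1.2430i
Iter 1: z = -0.9920 + -1.2430i, |z|^2 = 2.5291
Iter 2: z = -1.5530 + 1.2231i, |z|^2 = 3.9078
Iter 3: z = -0.0762 + -5.0419i, |z|^2 = 25.4271
Escaped at iteration 3

Answer: 3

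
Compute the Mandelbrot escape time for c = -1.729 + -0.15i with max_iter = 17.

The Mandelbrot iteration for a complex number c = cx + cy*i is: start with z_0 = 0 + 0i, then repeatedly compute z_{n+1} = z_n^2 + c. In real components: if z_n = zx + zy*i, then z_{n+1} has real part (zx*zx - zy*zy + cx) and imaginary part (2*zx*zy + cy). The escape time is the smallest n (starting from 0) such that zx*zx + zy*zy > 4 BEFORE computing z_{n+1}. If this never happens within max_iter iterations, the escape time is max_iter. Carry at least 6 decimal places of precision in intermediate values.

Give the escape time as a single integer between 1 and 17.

Answer: 4

Derivation:
z_0 = 0 + 0i, c = -1.7290 + -0.1500i
Iter 1: z = -1.7290 + -0.1500i, |z|^2 = 3.0119
Iter 2: z = 1.2379 + 0.3687i, |z|^2 = 1.6684
Iter 3: z = -0.3324 + 0.7629i, |z|^2 = 0.6925
Iter 4: z = -2.2004 + -0.6572i, |z|^2 = 5.2738
Escaped at iteration 4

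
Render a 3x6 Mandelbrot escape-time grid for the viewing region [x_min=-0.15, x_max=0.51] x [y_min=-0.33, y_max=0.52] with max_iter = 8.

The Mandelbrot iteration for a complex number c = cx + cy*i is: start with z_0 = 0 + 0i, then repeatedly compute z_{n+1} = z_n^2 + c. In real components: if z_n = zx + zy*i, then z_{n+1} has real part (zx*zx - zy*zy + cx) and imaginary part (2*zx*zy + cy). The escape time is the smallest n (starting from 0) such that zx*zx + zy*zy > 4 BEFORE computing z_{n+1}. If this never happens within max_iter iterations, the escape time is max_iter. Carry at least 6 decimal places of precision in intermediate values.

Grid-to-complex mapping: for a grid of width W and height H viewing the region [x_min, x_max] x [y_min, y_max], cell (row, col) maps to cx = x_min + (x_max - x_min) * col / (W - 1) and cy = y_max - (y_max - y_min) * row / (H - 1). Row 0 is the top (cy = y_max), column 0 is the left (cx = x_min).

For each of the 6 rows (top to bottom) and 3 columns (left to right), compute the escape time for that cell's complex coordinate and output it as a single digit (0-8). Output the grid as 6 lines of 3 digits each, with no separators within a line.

(row=0, col=0): c = -0.1500 + 0.5200i → escape time 8
(row=0, col=1): c = 0.1800 + 0.5200i → escape time 8
(row=0, col=2): c = 0.5100 + 0.5200i → escape time 5
(row=1, col=0): c = -0.1500 + 0.3500i → escape time 8
(row=1, col=1): c = 0.1800 + 0.3500i → escape time 8
(row=1, col=2): c = 0.5100 + 0.3500i → escape time 5
(row=2, col=0): c = -0.1500 + 0.1800i → escape time 8
(row=2, col=1): c = 0.1800 + 0.1800i → escape time 8
(row=2, col=2): c = 0.5100 + 0.1800i → escape time 5
(row=3, col=0): c = -0.1500 + 0.0100i → escape time 8
(row=3, col=1): c = 0.1800 + 0.0100i → escape time 8
(row=3, col=2): c = 0.5100 + 0.0100i → escape time 5
(row=4, col=0): c = -0.1500 + -0.1600i → escape time 8
(row=4, col=1): c = 0.1800 + -0.1600i → escape time 8
(row=4, col=2): c = 0.5100 + -0.1600i → escape time 5
(row=5, col=0): c = -0.1500 + -0.3300i → escape time 8
(row=5, col=1): c = 0.1800 + -0.3300i → escape time 8
(row=5, col=2): c = 0.5100 + -0.3300i → escape time 5

Answer: 885
885
885
885
885
885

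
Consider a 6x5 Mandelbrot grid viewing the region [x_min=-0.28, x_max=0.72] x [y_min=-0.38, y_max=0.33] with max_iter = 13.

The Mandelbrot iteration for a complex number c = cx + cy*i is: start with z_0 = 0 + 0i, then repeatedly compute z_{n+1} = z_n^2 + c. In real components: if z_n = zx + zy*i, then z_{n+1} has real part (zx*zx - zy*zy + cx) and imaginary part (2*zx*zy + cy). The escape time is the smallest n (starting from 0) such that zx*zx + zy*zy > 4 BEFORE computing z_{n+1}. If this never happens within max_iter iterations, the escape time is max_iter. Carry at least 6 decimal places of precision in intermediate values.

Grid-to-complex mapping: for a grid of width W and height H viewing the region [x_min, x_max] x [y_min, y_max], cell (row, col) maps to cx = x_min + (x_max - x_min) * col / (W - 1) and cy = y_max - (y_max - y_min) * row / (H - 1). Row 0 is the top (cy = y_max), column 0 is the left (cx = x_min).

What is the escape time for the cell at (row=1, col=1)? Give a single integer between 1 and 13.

z_0 = 0 + 0i, c = -0.0800 + 0.1525i
Iter 1: z = -0.0800 + 0.1525i, |z|^2 = 0.0297
Iter 2: z = -0.0969 + 0.1281i, |z|^2 = 0.0258
Iter 3: z = -0.0870 + 0.1277i, |z|^2 = 0.0239
Iter 4: z = -0.0887 + 0.1303i, |z|^2 = 0.0248
Iter 5: z = -0.0891 + 0.1294i, |z|^2 = 0.0247
Iter 6: z = -0.0888 + 0.1294i, |z|^2 = 0.0246
Iter 7: z = -0.0889 + 0.1295i, |z|^2 = 0.0247
Iter 8: z = -0.0889 + 0.1295i, |z|^2 = 0.0247
Iter 9: z = -0.0889 + 0.1295i, |z|^2 = 0.0247
Iter 10: z = -0.0889 + 0.1295i, |z|^2 = 0.0247
Iter 11: z = -0.0889 + 0.1295i, |z|^2 = 0.0247
Iter 12: z = -0.0889 + 0.1295i, |z|^2 = 0.0247

Answer: 13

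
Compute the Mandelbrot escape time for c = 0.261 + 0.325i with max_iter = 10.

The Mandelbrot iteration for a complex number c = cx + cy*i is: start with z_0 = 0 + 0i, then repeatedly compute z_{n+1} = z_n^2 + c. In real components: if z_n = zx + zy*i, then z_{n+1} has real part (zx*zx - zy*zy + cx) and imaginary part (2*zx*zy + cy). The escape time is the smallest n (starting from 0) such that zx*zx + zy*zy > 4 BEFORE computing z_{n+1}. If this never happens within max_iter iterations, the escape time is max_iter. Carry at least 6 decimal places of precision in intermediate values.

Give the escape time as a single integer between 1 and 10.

z_0 = 0 + 0i, c = 0.2610 + 0.3250i
Iter 1: z = 0.2610 + 0.3250i, |z|^2 = 0.1737
Iter 2: z = 0.2235 + 0.4947i, |z|^2 = 0.2946
Iter 3: z = 0.0663 + 0.5461i, |z|^2 = 0.3026
Iter 4: z = -0.0328 + 0.3974i, |z|^2 = 0.1590
Iter 5: z = 0.1042 + 0.2989i, |z|^2 = 0.1002
Iter 6: z = 0.1825 + 0.3873i, |z|^2 = 0.1833
Iter 7: z = 0.1443 + 0.4664i, |z|^2 = 0.2383
Iter 8: z = 0.0643 + 0.4596i, |z|^2 = 0.2154
Iter 9: z = 0.0539 + 0.3841i, |z|^2 = 0.1505

Answer: 10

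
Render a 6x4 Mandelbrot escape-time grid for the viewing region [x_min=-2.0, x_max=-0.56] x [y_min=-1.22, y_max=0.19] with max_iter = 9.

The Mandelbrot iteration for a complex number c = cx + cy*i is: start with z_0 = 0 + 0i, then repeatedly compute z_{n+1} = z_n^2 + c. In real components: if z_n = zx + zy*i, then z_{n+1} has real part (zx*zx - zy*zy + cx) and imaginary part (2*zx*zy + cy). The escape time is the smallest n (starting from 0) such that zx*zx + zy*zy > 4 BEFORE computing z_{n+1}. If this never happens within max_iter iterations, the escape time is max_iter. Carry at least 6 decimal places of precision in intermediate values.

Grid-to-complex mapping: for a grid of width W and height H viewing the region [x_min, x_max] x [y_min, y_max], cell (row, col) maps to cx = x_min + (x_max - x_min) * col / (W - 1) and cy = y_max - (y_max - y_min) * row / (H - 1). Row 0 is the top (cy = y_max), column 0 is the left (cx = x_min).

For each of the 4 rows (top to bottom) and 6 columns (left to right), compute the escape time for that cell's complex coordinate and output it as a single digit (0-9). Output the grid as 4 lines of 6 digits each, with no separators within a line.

Answer: 146999
145999
133346
112233

Derivation:
(row=0, col=0): c = -2.0000 + 0.1900i → escape time 1
(row=0, col=1): c = -1.7120 + 0.1900i → escape time 4
(row=0, col=2): c = -1.4240 + 0.1900i → escape time 6
(row=0, col=3): c = -1.1360 + 0.1900i → escape time 9
(row=0, col=4): c = -0.8480 + 0.1900i → escape time 9
(row=0, col=5): c = -0.5600 + 0.1900i → escape time 9
(row=1, col=0): c = -2.0000 + -0.2800i → escape time 1
(row=1, col=1): c = -1.7120 + -0.2800i → escape time 4
(row=1, col=2): c = -1.4240 + -0.2800i → escape time 5
(row=1, col=3): c = -1.1360 + -0.2800i → escape time 9
(row=1, col=4): c = -0.8480 + -0.2800i → escape time 9
(row=1, col=5): c = -0.5600 + -0.2800i → escape time 9
(row=2, col=0): c = -2.0000 + -0.7500i → escape time 1
(row=2, col=1): c = -1.7120 + -0.7500i → escape time 3
(row=2, col=2): c = -1.4240 + -0.7500i → escape time 3
(row=2, col=3): c = -1.1360 + -0.7500i → escape time 3
(row=2, col=4): c = -0.8480 + -0.7500i → escape time 4
(row=2, col=5): c = -0.5600 + -0.7500i → escape time 6
(row=3, col=0): c = -2.0000 + -1.2200i → escape time 1
(row=3, col=1): c = -1.7120 + -1.2200i → escape time 1
(row=3, col=2): c = -1.4240 + -1.2200i → escape time 2
(row=3, col=3): c = -1.1360 + -1.2200i → escape time 2
(row=3, col=4): c = -0.8480 + -1.2200i → escape time 3
(row=3, col=5): c = -0.5600 + -1.2200i → escape time 3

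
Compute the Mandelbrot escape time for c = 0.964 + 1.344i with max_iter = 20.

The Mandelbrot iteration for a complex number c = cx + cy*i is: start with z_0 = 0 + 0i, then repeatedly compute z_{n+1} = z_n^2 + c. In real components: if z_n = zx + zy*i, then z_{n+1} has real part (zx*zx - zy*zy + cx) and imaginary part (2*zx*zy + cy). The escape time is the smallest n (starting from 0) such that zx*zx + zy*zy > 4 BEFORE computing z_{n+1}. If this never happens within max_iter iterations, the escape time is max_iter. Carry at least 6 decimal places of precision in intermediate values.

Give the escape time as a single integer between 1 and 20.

Answer: 2

Derivation:
z_0 = 0 + 0i, c = 0.9640 + 1.3440i
Iter 1: z = 0.9640 + 1.3440i, |z|^2 = 2.7356
Iter 2: z = 0.0870 + 3.9352i, |z|^2 = 15.4936
Escaped at iteration 2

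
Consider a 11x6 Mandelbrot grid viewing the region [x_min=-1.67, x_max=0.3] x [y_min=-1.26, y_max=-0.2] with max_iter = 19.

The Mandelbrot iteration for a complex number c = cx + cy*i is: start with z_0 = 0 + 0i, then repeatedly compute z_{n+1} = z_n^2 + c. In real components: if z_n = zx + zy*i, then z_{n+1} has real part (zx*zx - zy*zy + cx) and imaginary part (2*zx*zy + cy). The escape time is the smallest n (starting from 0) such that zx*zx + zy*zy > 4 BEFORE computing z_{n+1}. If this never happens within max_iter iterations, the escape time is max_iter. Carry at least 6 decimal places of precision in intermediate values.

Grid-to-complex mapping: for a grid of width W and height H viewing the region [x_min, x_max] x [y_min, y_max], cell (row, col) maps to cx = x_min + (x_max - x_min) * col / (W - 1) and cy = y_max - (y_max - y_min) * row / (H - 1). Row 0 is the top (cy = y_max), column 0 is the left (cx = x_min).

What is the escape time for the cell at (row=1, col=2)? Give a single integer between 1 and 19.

z_0 = 0 + 0i, c = -1.2760 + -0.4120i
Iter 1: z = -1.2760 + -0.4120i, |z|^2 = 1.7979
Iter 2: z = 0.1824 + 0.6394i, |z|^2 = 0.4421
Iter 3: z = -1.6516 + -0.1787i, |z|^2 = 2.7597
Iter 4: z = 1.4198 + 0.1783i, |z|^2 = 2.0476
Iter 5: z = 0.7080 + 0.0942i, |z|^2 = 0.5102
Iter 6: z = -0.7836 + -0.2786i, |z|^2 = 0.6916
Iter 7: z = -0.7396 + 0.0246i, |z|^2 = 0.5477
Iter 8: z = -0.7296 + -0.4484i, |z|^2 = 0.7333
Iter 9: z = -0.9448 + 0.2423i, |z|^2 = 0.9514
Iter 10: z = -0.4420 + -0.8699i, |z|^2 = 0.9520
Iter 11: z = -1.8373 + 0.3570i, |z|^2 = 3.5031
Iter 12: z = 1.9722 + -1.7237i, |z|^2 = 6.8608
Escaped at iteration 12

Answer: 12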